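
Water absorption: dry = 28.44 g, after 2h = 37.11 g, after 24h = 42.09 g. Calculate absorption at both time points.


2h absorption = 30.5%
24h absorption = 48.0%

WA (2h) = (37.11 - 28.44) / 28.44 x 100 = 30.5%
WA (24h) = (42.09 - 28.44) / 28.44 x 100 = 48.0%


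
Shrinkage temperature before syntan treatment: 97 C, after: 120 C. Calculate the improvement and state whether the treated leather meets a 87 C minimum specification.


Improvement = 23 C
Meets 87 C spec: Yes


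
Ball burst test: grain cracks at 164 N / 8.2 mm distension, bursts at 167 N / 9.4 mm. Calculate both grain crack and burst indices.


Crack index = 20.0 N/mm
Burst index = 17.8 N/mm

Crack index = 164 / 8.2 = 20.0 N/mm
Burst index = 167 / 9.4 = 17.8 N/mm


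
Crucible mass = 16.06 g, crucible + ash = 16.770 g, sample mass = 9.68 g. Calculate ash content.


Ash mass = 0.710 g
Ash content = 7.33%

Ash mass = 16.770 - 16.06 = 0.710 g
Ash% = 0.710 / 9.68 x 100 = 7.33%


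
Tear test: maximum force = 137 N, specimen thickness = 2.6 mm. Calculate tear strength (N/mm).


52.7 N/mm


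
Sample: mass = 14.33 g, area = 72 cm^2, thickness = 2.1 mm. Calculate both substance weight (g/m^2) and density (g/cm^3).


SW = 14.33 / 72 x 10000 = 1990.3 g/m^2
Volume = 72 x 2.1 / 10 = 15.12 cm^3
Density = 14.33 / 15.12 = 0.948 g/cm^3


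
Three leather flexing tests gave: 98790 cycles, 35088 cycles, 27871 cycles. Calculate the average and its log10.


Average = 53916 cycles
log10 = 4.73

Average = (98790 + 35088 + 27871) / 3 = 53916 cycles
log10(53916) = 4.73


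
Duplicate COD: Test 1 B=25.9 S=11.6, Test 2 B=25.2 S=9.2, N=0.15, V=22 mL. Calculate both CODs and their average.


COD1 = (25.9 - 11.6) x 0.15 x 8000 / 22 = 780.0 mg/L
COD2 = (25.2 - 9.2) x 0.15 x 8000 / 22 = 872.7 mg/L
Average = (780.0 + 872.7) / 2 = 826.4 mg/L


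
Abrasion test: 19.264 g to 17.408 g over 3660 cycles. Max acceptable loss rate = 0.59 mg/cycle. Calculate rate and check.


Rate = 0.507 mg/cycle
Passes: Yes


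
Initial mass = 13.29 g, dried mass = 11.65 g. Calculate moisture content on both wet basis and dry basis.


Moisture lost = 13.29 - 11.65 = 1.64 g
Wet basis MC = 1.64 / 13.29 x 100 = 12.3%
Dry basis MC = 1.64 / 11.65 x 100 = 14.1%


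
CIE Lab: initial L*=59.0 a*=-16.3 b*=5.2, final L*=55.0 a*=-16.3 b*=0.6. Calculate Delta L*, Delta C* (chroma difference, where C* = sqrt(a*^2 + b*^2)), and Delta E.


Delta L* = -4.0
Delta C* = -0.80
Delta E = 6.10

Delta L* = 55.0 - 59.0 = -4.0
C1* = sqrt((-16.3)^2 + (5.2)^2) = 17.109
C2* = sqrt((-16.3)^2 + (0.6)^2) = 16.311
Delta C* = 16.311 - 17.109 = -0.80
Delta E = sqrt((-4.0)^2 + (0.0)^2 + (-4.6)^2) = 6.10


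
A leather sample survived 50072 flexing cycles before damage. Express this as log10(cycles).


log10(50072) = 4.70


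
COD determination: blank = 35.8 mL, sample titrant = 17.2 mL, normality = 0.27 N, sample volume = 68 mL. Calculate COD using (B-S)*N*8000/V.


590.8 mg/L

COD = (35.8 - 17.2) x 0.27 x 8000 / 68
COD = 18.6 x 0.27 x 8000 / 68
COD = 590.8 mg/L


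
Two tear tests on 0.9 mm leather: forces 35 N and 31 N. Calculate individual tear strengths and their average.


Tear 1 = 38.9 N/mm
Tear 2 = 34.4 N/mm
Average = 36.7 N/mm


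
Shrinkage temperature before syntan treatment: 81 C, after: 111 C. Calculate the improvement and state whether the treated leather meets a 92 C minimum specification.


Improvement = 30 C
Meets 92 C spec: Yes

Improvement = 111 - 81 = 30 C
Spec check: 111 C >= 92 C? Yes


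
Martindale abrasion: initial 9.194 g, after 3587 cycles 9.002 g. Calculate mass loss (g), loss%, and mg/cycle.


Loss = 9.194 - 9.002 = 0.192 g
Loss% = 0.192 / 9.194 x 100 = 2.09%
Rate = 0.192 / 3587 x 1000 = 0.054 mg/cycle


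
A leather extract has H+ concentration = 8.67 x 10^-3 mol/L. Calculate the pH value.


pH = 2.06

pH = -log10[H+]
pH = -log10(8.67 x 10^-3) = 2.06


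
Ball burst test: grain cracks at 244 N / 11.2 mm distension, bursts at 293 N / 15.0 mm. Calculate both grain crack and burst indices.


Crack index = 244 / 11.2 = 21.8 N/mm
Burst index = 293 / 15.0 = 19.5 N/mm


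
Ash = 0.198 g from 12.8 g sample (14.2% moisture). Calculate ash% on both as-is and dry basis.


As-is ash = 1.55%
Dry-basis ash = 1.80%


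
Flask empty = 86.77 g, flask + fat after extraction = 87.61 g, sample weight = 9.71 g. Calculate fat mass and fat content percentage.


Fat mass = 87.61 - 86.77 = 0.84 g
Fat% = 0.84 / 9.71 x 100 = 8.7%


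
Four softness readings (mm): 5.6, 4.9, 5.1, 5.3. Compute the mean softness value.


Sum = 5.6 + 4.9 + 5.1 + 5.3
Mean = 20.9 / 4 = 5.23 mm


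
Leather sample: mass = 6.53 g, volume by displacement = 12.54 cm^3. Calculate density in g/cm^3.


Density = mass / volume
Density = 6.53 / 12.54 = 0.521 g/cm^3


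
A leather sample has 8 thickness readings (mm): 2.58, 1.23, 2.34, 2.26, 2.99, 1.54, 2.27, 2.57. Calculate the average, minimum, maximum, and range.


Average = 2.22 mm
Min = 1.23 mm
Max = 2.99 mm
Range = 1.76 mm

Sum = 17.78
Average = 17.78 / 8 = 2.22 mm
Minimum = 1.23 mm
Maximum = 2.99 mm
Range = 2.99 - 1.23 = 1.76 mm


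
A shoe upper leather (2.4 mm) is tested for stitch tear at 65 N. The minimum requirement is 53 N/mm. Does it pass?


STS = 65 / 2.4 = 27.1 N/mm
Minimum required: 53 N/mm
Passes: No


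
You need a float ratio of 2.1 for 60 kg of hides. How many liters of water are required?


Water = hide weight x target ratio
Water = 60 x 2.1 = 126.0 L


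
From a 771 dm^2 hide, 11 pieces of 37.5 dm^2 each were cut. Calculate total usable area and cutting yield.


Total usable = 11 x 37.5 = 412.5 dm^2
Yield = 412.5 / 771 x 100 = 53.5%


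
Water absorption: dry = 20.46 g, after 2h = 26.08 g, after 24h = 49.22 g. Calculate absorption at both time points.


2h absorption = 27.5%
24h absorption = 140.6%

WA (2h) = (26.08 - 20.46) / 20.46 x 100 = 27.5%
WA (24h) = (49.22 - 20.46) / 20.46 x 100 = 140.6%


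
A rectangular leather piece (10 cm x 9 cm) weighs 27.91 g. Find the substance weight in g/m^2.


3101.1 g/m^2

Area = 10 x 9 = 90 cm^2
SW = 27.91 / 90 x 10000 = 3101.1 g/m^2


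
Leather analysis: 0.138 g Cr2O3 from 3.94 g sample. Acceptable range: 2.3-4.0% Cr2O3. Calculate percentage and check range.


Cr2O3 = 3.50%
Within range: Yes


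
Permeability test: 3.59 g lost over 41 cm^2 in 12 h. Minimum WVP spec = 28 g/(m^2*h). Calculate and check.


WVP = 72.97 g/(m^2*h)
Meets specification: Yes


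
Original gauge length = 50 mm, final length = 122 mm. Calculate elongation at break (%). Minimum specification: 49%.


Extension = 122 - 50 = 72 mm
Elongation = 72 / 50 x 100 = 144.0%
Minimum required: 49%
Meets specification: Yes


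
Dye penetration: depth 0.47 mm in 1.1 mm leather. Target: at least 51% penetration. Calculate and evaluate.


Penetration = 0.47 / 1.1 x 100 = 42.7%
Target: 51%
Meets target: No


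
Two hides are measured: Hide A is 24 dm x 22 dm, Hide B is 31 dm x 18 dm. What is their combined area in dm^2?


1086 dm^2

Hide A area = 24 x 22 = 528 dm^2
Hide B area = 31 x 18 = 558 dm^2
Total = 528 + 558 = 1086 dm^2


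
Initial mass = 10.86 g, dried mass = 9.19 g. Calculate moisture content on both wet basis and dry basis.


Moisture lost = 10.86 - 9.19 = 1.67 g
Wet basis MC = 1.67 / 10.86 x 100 = 15.4%
Dry basis MC = 1.67 / 9.19 x 100 = 18.2%


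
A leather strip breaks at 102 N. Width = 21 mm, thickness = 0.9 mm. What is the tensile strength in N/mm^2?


5.40 N/mm^2


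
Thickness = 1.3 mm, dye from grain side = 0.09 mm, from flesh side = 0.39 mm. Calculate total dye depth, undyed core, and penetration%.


Total dyed = 0.48 mm
Undyed core = 0.82 mm
Penetration = 36.9%

Total dyed = 0.09 + 0.39 = 0.48 mm
Undyed core = 1.3 - 0.48 = 0.82 mm
Penetration = 0.48 / 1.3 x 100 = 36.9%


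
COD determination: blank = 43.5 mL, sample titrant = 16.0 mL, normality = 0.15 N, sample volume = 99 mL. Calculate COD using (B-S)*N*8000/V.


333.3 mg/L


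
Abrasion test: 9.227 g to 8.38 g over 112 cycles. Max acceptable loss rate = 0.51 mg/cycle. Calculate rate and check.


Loss = 9.227 - 8.38 = 0.847 g
Rate = 0.847 g / 112 cycles x 1000 = 7.563 mg/cycle
Max = 0.51 mg/cycle
Passes: No


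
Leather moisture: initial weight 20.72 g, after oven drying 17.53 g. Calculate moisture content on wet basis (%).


Moisture = 20.72 - 17.53 = 3.19 g
MC = 3.19 / 20.72 x 100 = 15.4%


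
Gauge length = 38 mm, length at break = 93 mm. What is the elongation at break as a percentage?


144.7%

Extension = 93 - 38 = 55 mm
Elongation = 55 / 38 x 100 = 144.7%


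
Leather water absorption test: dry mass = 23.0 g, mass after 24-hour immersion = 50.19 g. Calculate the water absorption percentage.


Water absorbed = 50.19 - 23.0 = 27.19 g
WA% = 27.19 / 23.0 x 100 = 118.2%


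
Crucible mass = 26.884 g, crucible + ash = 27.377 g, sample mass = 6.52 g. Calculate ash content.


Ash mass = 0.493 g
Ash content = 7.56%


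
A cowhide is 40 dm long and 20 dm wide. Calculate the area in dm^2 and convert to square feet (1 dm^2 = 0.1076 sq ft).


Area = 40 x 20 = 800 dm^2
Conversion: 800 x 0.1076 = 86.08 sq ft


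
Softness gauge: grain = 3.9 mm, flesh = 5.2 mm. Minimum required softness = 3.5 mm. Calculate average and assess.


Average = (3.9 + 5.2) / 2 = 4.55 mm
Minimum = 3.5 mm
Meets requirement: Yes


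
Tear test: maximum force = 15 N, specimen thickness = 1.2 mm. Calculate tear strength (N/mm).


Tear strength = force / thickness
Tear = 15 / 1.2 = 12.5 N/mm


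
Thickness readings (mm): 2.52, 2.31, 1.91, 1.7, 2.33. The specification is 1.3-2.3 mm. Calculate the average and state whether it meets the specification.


Average = 2.15 mm
Within specification: Yes


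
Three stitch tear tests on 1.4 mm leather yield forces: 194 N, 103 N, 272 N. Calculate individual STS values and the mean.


STS1 = 138.6 N/mm
STS2 = 73.6 N/mm
STS3 = 194.3 N/mm
Mean = 135.5 N/mm

STS1 = 194 / 1.4 = 138.6 N/mm
STS2 = 103 / 1.4 = 73.6 N/mm
STS3 = 272 / 1.4 = 194.3 N/mm
Mean = (138.6 + 73.6 + 194.3) / 3 = 135.5 N/mm


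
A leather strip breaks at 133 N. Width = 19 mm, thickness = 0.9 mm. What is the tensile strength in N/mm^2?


7.78 N/mm^2

Cross-sectional area = 19 x 0.9 = 17.1 mm^2
Tensile strength = 133 / 17.1 = 7.78 N/mm^2


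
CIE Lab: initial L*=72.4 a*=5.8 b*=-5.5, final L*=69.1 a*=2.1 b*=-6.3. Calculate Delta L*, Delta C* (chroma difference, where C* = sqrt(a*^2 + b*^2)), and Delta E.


Delta L* = 69.1 - 72.4 = -3.3
C1* = sqrt((5.8)^2 + (-5.5)^2) = 7.993
C2* = sqrt((2.1)^2 + (-6.3)^2) = 6.641
Delta C* = 6.641 - 7.993 = -1.35
Delta E = sqrt((-3.3)^2 + (-3.7)^2 + (-0.8)^2) = 5.02


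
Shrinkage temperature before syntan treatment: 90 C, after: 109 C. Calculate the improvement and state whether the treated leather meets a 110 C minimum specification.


Improvement = 19 C
Meets 110 C spec: No


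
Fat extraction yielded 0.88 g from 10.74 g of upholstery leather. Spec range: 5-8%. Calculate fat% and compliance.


Fat% = 0.88 / 10.74 x 100 = 8.2%
Spec range: 5-8%
Compliant: No


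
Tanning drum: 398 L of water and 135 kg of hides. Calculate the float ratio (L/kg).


2.9


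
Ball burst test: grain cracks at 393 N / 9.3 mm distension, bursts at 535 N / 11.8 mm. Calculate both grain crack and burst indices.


Crack index = 393 / 9.3 = 42.3 N/mm
Burst index = 535 / 11.8 = 45.3 N/mm


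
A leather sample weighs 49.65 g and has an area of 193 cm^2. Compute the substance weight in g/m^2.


Substance weight = mass / area x 10000
SW = 49.65 / 193 x 10000
SW = 2572.5 g/m^2


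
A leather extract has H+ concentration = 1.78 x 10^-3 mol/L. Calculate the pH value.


pH = -log10[H+]
pH = -log10(1.78 x 10^-3) = 2.75


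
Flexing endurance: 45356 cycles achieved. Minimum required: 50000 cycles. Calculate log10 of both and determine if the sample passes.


log10(45356) = 4.66
log10(50000) = 4.70
Passes: No


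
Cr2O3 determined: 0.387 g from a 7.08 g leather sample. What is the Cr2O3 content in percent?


5.47%


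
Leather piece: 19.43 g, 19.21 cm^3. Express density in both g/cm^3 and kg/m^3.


1.011 g/cm^3
1011 kg/m^3

Density = 19.43 / 19.21 = 1.011 g/cm^3
Convert: 1.011 x 1000 = 1011 kg/m^3


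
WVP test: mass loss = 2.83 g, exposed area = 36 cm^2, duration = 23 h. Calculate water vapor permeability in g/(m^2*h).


34.18 g/(m^2*h)

WVP = mass_loss / (area x time) x 10000
WVP = 2.83 / (36 x 23) x 10000
WVP = 2.83 / 828 x 10000 = 34.18 g/(m^2*h)


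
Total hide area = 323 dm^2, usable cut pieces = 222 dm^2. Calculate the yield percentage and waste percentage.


Yield = 68.7%
Waste = 31.3%

Yield = 222 / 323 x 100 = 68.7%
Waste = 323 - 222 = 101 dm^2
Waste% = 100 - 68.7 = 31.3%


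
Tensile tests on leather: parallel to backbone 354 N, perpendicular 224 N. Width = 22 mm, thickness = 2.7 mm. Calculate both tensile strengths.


Parallel = 5.96 N/mm^2
Perpendicular = 3.77 N/mm^2


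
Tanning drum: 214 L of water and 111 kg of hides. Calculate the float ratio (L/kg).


Float ratio = water / hide weight
Ratio = 214 / 111 = 1.9


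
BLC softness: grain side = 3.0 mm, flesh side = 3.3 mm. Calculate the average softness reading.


Average = (3.0 + 3.3) / 2
Average = 3.15 mm


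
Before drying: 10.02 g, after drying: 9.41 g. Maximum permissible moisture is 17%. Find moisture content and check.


Moisture content = 6.1%
Acceptable: Yes

MC = (10.02 - 9.41) / 10.02 x 100 = 6.1%
Maximum: 17%
Acceptable: Yes


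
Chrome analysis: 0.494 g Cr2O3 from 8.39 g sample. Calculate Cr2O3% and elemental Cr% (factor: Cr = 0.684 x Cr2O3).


Cr2O3% = 0.494 / 8.39 x 100 = 5.89%
Cr% = 5.89 x 0.684 = 4.03%


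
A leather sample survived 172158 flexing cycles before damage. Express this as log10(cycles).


log10(172158) = 5.24


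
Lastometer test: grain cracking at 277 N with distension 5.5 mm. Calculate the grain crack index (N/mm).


Grain crack index = force / distension
Index = 277 / 5.5 = 50.4 N/mm


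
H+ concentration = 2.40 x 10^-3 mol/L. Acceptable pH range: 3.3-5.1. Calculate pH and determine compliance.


pH = -log10(2.40 x 10^-3) = 2.62
Range: 3.3 to 5.1
Compliant: No


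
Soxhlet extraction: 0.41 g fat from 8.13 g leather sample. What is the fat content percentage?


Fat content = 0.41 / 8.13 x 100
Fat = 5.0%


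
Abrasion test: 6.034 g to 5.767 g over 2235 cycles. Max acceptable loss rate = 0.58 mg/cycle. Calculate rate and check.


Loss = 6.034 - 5.767 = 0.267 g
Rate = 0.267 g / 2235 cycles x 1000 = 0.119 mg/cycle
Max = 0.58 mg/cycle
Passes: Yes


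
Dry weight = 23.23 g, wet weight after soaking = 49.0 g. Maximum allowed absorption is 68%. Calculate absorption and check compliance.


Absorption = 110.9%
Compliant: No

WA = (49.0 - 23.23) / 23.23 x 100 = 110.9%
Maximum allowed: 68%
Compliant: No


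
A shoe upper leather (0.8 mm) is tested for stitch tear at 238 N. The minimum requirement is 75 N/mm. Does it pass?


STS = 238 / 0.8 = 297.5 N/mm
Minimum required: 75 N/mm
Passes: Yes


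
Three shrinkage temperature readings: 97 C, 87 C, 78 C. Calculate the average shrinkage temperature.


Average = (97 + 87 + 78) / 3
Average = 262 / 3 = 87.3 C


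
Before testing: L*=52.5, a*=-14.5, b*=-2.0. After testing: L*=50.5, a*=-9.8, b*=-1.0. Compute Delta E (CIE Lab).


dL = 50.5 - 52.5 = -2.0
da = -9.8 - (-14.5) = 4.7
db = -1.0 - (-2.0) = 1.0
dE = sqrt((-2.0)^2 + (4.7)^2 + (1.0)^2) = 5.20


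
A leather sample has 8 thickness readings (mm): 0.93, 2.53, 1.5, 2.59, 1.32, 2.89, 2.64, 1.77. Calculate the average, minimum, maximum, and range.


Sum = 16.17
Average = 16.17 / 8 = 2.02 mm
Minimum = 0.93 mm
Maximum = 2.89 mm
Range = 2.89 - 0.93 = 1.96 mm


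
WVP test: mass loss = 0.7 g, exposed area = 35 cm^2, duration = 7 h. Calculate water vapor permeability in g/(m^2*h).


28.57 g/(m^2*h)

WVP = mass_loss / (area x time) x 10000
WVP = 0.7 / (35 x 7) x 10000
WVP = 0.7 / 245 x 10000 = 28.57 g/(m^2*h)


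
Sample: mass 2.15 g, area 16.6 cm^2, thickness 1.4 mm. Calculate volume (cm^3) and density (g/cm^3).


Volume = 2.324 cm^3
Density = 0.925 g/cm^3

Thickness in cm = 1.4 / 10 = 0.14 cm
Volume = 16.6 x 0.14 = 2.324 cm^3
Density = 2.15 / 2.324 = 0.925 g/cm^3


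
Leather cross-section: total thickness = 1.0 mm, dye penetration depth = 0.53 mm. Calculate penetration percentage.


53.0%

Penetration% = 0.53 / 1.0 x 100
Penetration = 53.0%


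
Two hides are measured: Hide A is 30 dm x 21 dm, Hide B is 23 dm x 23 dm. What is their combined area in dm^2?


1159 dm^2


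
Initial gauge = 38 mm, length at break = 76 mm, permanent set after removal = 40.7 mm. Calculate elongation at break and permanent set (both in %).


Elongation at break = 100.0%
Permanent set = 7.1%

Elongation at break = (76 - 38) / 38 x 100 = 100.0%
Permanent set = (40.7 - 38) / 38 x 100 = 7.1%


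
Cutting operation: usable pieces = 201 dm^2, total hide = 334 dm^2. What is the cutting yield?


60.2%

Yield = usable / total x 100
Yield = 201 / 334 x 100 = 60.2%


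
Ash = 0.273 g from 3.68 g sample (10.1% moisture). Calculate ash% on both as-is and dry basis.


As-is ash = 7.42%
Dry-basis ash = 8.25%

As-is ash% = 0.273 / 3.68 x 100 = 7.42%
Dry mass = 3.68 x (100 - 10.1) / 100 = 3.30832 g
Dry-basis ash% = 0.273 / 3.30832 x 100 = 8.25%


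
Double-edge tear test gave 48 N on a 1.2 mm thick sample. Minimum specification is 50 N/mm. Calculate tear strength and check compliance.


Tear strength = 48 / 1.2 = 40.0 N/mm
Required minimum = 50 N/mm
Compliant: No


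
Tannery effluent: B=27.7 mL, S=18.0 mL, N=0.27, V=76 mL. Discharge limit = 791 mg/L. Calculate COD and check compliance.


COD = 275.7 mg/L
Compliant: Yes

COD = (27.7 - 18.0) x 0.27 x 8000 / 76 = 275.7 mg/L
Limit: 791 mg/L
Compliant: Yes


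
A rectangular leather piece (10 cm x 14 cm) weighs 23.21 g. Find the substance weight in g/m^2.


1657.9 g/m^2

Area = 10 x 14 = 140 cm^2
SW = 23.21 / 140 x 10000 = 1657.9 g/m^2


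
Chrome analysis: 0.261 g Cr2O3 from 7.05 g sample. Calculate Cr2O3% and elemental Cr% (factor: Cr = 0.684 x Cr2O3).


Cr2O3% = 0.261 / 7.05 x 100 = 3.70%
Cr% = 3.70 x 0.684 = 2.53%


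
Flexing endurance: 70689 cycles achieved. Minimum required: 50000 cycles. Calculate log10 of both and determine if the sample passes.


log10(70689) = 4.85
log10(50000) = 4.70
Passes: Yes


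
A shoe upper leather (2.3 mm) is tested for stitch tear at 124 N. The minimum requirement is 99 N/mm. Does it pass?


STS = 53.9 N/mm
Passes: No

STS = 124 / 2.3 = 53.9 N/mm
Minimum required: 99 N/mm
Passes: No


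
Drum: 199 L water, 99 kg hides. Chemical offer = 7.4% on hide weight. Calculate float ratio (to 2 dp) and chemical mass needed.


Float ratio = 2.01
Chemical needed = 7.326 kg

Float ratio = 199 / 99 = 2.01
Chemical = 99 x 7.4 / 100 = 7.326 kg


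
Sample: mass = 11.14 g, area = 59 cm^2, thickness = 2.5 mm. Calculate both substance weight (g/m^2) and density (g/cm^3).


Substance weight = 1888.1 g/m^2
Density = 0.755 g/cm^3


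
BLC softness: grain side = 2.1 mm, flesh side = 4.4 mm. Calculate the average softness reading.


Average = (2.1 + 4.4) / 2
Average = 3.25 mm


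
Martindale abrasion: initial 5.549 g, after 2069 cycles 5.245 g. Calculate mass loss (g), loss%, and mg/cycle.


Mass loss = 0.304 g
Loss = 5.48%
Rate = 0.147 mg/cycle

Loss = 5.549 - 5.245 = 0.304 g
Loss% = 0.304 / 5.549 x 100 = 5.48%
Rate = 0.304 / 2069 x 1000 = 0.147 mg/cycle


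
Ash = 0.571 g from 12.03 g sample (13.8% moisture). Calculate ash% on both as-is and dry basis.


As-is ash% = 0.571 / 12.03 x 100 = 4.75%
Dry mass = 12.03 x (100 - 13.8) / 100 = 10.36986 g
Dry-basis ash% = 0.571 / 10.36986 x 100 = 5.51%


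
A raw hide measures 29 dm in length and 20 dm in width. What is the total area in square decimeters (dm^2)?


580 dm^2

Area = length x width
Area = 29 x 20 = 580 dm^2


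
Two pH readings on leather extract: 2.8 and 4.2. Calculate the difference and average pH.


Difference = |2.8 - 4.2| = 1.4
Average = (2.8 + 4.2) / 2 = 3.50


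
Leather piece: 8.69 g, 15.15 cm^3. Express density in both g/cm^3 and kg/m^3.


0.574 g/cm^3
574 kg/m^3


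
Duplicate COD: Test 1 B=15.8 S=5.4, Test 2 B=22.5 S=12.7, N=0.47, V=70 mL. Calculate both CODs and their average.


COD1 = 558.6 mg/L
COD2 = 526.4 mg/L
Average = 542.5 mg/L

COD1 = (15.8 - 5.4) x 0.47 x 8000 / 70 = 558.6 mg/L
COD2 = (22.5 - 12.7) x 0.47 x 8000 / 70 = 526.4 mg/L
Average = (558.6 + 526.4) / 2 = 542.5 mg/L


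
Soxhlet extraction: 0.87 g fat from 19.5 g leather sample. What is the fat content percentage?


Fat content = 0.87 / 19.5 x 100
Fat = 4.5%


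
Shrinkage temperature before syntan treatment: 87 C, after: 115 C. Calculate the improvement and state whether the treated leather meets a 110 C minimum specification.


Improvement = 115 - 87 = 28 C
Spec check: 115 C >= 110 C? Yes


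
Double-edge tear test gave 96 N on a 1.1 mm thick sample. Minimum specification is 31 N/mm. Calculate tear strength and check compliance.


Tear strength = 87.3 N/mm
Compliant: Yes

Tear strength = 96 / 1.1 = 87.3 N/mm
Required minimum = 31 N/mm
Compliant: Yes


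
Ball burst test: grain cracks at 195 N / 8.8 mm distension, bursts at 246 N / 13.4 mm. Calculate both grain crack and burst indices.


Crack index = 22.2 N/mm
Burst index = 18.4 N/mm

Crack index = 195 / 8.8 = 22.2 N/mm
Burst index = 246 / 13.4 = 18.4 N/mm


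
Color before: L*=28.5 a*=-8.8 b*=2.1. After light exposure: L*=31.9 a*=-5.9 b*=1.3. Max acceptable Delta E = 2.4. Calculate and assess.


Delta E = 4.54
Passes: No


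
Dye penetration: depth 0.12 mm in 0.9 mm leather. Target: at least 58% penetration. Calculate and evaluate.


Penetration = 13.3%
Meets target: No

Penetration = 0.12 / 0.9 x 100 = 13.3%
Target: 58%
Meets target: No


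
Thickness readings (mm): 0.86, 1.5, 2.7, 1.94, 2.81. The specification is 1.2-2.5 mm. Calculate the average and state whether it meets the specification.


Sum = 9.81
Average = 9.81 / 5 = 1.96 mm
Specification range: 1.2 to 2.5 mm
Within spec: Yes


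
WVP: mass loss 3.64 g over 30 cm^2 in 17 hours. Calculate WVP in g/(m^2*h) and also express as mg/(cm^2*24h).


WVP = 71.37 g/(m^2*h)
Daily rate = 171.29 mg/(cm^2*24h)


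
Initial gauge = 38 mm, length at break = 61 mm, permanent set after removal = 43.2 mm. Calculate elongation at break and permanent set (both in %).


Elongation at break = 60.5%
Permanent set = 13.7%

Elongation at break = (61 - 38) / 38 x 100 = 60.5%
Permanent set = (43.2 - 38) / 38 x 100 = 13.7%


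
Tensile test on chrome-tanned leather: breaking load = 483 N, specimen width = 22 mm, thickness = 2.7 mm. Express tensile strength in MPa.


Cross-section = 22 x 2.7 = 59.4 mm^2
TS = 483 / 59.4 = 8.13 MPa
(1 N/mm^2 = 1 MPa)


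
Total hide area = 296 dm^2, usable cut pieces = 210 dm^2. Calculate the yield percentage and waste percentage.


Yield = 210 / 296 x 100 = 70.9%
Waste = 296 - 210 = 86 dm^2
Waste% = 100 - 70.9 = 29.1%


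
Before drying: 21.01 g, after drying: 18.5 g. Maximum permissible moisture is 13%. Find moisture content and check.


MC = (21.01 - 18.5) / 21.01 x 100 = 11.9%
Maximum: 13%
Acceptable: Yes


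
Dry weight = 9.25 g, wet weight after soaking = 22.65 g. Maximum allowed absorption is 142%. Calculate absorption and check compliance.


WA = (22.65 - 9.25) / 9.25 x 100 = 144.9%
Maximum allowed: 142%
Compliant: No


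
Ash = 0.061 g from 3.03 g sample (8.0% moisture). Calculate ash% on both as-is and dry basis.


As-is ash = 2.01%
Dry-basis ash = 2.19%


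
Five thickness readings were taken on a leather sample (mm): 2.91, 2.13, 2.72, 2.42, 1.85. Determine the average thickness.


2.41 mm

Sum = 2.91 + 2.13 + 2.72 + 2.42 + 1.85 = 12.03
Average = 12.03 / 5 = 2.41 mm


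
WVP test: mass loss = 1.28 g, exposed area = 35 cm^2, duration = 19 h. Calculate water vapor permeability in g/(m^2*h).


19.25 g/(m^2*h)


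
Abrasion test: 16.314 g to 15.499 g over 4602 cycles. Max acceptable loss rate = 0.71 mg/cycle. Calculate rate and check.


Loss = 16.314 - 15.499 = 0.815 g
Rate = 0.815 g / 4602 cycles x 1000 = 0.177 mg/cycle
Max = 0.71 mg/cycle
Passes: Yes


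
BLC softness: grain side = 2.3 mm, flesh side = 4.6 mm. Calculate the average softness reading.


Average = (2.3 + 4.6) / 2
Average = 3.45 mm


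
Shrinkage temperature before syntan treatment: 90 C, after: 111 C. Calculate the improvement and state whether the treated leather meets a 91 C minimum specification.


Improvement = 111 - 90 = 21 C
Spec check: 111 C >= 91 C? Yes


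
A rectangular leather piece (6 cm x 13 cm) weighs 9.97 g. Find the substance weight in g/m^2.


1278.2 g/m^2


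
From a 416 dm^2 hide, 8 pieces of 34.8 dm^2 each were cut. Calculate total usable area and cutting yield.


Total usable = 8 x 34.8 = 278.4 dm^2
Yield = 278.4 / 416 x 100 = 66.9%


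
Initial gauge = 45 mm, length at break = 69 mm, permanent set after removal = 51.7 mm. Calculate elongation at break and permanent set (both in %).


Elongation at break = (69 - 45) / 45 x 100 = 53.3%
Permanent set = (51.7 - 45) / 45 x 100 = 14.9%


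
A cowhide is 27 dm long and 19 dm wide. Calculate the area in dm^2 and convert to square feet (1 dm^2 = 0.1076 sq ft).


Area = 27 x 19 = 513 dm^2
Conversion: 513 x 0.1076 = 55.20 sq ft


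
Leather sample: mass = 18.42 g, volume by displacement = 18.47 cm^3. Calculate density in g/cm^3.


0.997 g/cm^3

Density = mass / volume
Density = 18.42 / 18.47 = 0.997 g/cm^3


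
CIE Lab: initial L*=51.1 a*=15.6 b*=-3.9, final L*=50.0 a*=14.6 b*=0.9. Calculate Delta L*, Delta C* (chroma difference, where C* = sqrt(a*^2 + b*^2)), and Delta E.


Delta L* = -1.1
Delta C* = -1.45
Delta E = 5.02


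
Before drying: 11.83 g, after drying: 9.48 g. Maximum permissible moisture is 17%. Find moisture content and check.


MC = (11.83 - 9.48) / 11.83 x 100 = 19.9%
Maximum: 17%
Acceptable: No


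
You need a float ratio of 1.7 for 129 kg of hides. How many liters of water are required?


219.3 L

Water = hide weight x target ratio
Water = 129 x 1.7 = 219.3 L


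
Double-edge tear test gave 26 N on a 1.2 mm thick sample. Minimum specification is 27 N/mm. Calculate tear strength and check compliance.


Tear strength = 21.7 N/mm
Compliant: No

Tear strength = 26 / 1.2 = 21.7 N/mm
Required minimum = 27 N/mm
Compliant: No


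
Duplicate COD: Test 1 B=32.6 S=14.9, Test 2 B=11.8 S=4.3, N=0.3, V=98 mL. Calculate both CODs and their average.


COD1 = 433.5 mg/L
COD2 = 183.7 mg/L
Average = 308.6 mg/L

COD1 = (32.6 - 14.9) x 0.3 x 8000 / 98 = 433.5 mg/L
COD2 = (11.8 - 4.3) x 0.3 x 8000 / 98 = 183.7 mg/L
Average = (433.5 + 183.7) / 2 = 308.6 mg/L


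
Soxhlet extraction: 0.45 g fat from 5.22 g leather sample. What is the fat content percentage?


Fat content = 0.45 / 5.22 x 100
Fat = 8.6%


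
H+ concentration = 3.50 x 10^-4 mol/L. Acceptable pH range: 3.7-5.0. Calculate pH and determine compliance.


pH = -log10(3.50 x 10^-4) = 3.46
Range: 3.7 to 5.0
Compliant: No


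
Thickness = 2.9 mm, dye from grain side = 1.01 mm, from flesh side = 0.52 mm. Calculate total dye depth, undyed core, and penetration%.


Total dyed = 1.53 mm
Undyed core = 1.37 mm
Penetration = 52.8%

Total dyed = 1.01 + 0.52 = 1.53 mm
Undyed core = 2.9 - 1.53 = 1.37 mm
Penetration = 1.53 / 2.9 x 100 = 52.8%


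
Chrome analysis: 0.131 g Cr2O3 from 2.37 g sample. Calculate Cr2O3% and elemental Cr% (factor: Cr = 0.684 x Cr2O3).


Cr2O3% = 0.131 / 2.37 x 100 = 5.53%
Cr% = 5.53 x 0.684 = 3.78%


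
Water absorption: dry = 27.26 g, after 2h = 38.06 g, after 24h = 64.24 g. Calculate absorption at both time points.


WA (2h) = (38.06 - 27.26) / 27.26 x 100 = 39.6%
WA (24h) = (64.24 - 27.26) / 27.26 x 100 = 135.7%


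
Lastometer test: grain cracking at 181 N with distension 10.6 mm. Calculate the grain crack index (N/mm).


17.1 N/mm

Grain crack index = force / distension
Index = 181 / 10.6 = 17.1 N/mm


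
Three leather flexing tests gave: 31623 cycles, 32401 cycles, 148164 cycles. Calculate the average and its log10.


Average = (31623 + 32401 + 148164) / 3 = 70729 cycles
log10(70729) = 4.85


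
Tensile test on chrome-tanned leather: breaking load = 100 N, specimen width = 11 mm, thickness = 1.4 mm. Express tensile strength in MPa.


6.49 MPa


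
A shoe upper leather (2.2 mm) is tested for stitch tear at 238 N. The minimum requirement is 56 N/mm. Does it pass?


STS = 108.2 N/mm
Passes: Yes


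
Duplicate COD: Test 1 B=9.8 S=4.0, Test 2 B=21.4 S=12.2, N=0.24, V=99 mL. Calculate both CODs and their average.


COD1 = (9.8 - 4.0) x 0.24 x 8000 / 99 = 112.5 mg/L
COD2 = (21.4 - 12.2) x 0.24 x 8000 / 99 = 178.4 mg/L
Average = (112.5 + 178.4) / 2 = 145.5 mg/L


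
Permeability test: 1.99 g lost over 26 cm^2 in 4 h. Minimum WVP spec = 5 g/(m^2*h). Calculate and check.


WVP = 1.99 / (26 x 4) x 10000 = 191.35 g/(m^2*h)
Minimum: 5 g/(m^2*h)
Meets spec: Yes


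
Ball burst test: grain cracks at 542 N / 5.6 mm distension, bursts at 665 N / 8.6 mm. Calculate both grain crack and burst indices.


Crack index = 96.8 N/mm
Burst index = 77.3 N/mm


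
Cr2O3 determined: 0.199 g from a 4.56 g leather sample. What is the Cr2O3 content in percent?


4.36%

Cr2O3% = 0.199 / 4.56 x 100
Cr2O3% = 4.36%


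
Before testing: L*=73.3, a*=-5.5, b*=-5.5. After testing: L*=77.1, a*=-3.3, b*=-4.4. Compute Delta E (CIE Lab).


dL = 77.1 - 73.3 = 3.8
da = -3.3 - (-5.5) = 2.2
db = -4.4 - (-5.5) = 1.1
dE = sqrt((3.8)^2 + (2.2)^2 + (1.1)^2) = 4.53


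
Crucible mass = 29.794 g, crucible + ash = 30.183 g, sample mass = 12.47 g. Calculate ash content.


Ash mass = 30.183 - 29.794 = 0.389 g
Ash% = 0.389 / 12.47 x 100 = 3.12%


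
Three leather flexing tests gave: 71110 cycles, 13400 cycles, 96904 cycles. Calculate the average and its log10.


Average = 60471 cycles
log10 = 4.78

Average = (71110 + 13400 + 96904) / 3 = 60471 cycles
log10(60471) = 4.78


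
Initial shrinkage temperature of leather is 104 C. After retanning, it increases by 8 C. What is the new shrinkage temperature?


112 C

New Ts = 104 + 8 = 112 C


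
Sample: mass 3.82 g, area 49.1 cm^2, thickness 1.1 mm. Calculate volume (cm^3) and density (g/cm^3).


Thickness in cm = 1.1 / 10 = 0.11 cm
Volume = 49.1 x 0.11 = 5.401 cm^3
Density = 3.82 / 5.401 = 0.707 g/cm^3


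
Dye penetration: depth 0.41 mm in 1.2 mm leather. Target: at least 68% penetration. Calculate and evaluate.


Penetration = 34.2%
Meets target: No

Penetration = 0.41 / 1.2 x 100 = 34.2%
Target: 68%
Meets target: No


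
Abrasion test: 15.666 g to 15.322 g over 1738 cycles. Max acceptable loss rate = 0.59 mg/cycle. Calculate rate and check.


Loss = 15.666 - 15.322 = 0.344 g
Rate = 0.344 g / 1738 cycles x 1000 = 0.198 mg/cycle
Max = 0.59 mg/cycle
Passes: Yes


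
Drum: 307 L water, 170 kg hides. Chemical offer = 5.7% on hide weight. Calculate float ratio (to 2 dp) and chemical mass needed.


Float ratio = 1.81
Chemical needed = 9.69 kg

Float ratio = 307 / 170 = 1.81
Chemical = 170 x 5.7 / 100 = 9.69 kg


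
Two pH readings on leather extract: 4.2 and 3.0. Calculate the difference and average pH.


Difference = |4.2 - 3.0| = 1.2
Average = (4.2 + 3.0) / 2 = 3.60


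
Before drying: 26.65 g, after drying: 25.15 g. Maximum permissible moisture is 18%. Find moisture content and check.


MC = (26.65 - 25.15) / 26.65 x 100 = 5.6%
Maximum: 18%
Acceptable: Yes


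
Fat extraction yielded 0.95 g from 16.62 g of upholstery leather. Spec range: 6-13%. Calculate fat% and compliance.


Fat% = 0.95 / 16.62 x 100 = 5.7%
Spec range: 6-13%
Compliant: No


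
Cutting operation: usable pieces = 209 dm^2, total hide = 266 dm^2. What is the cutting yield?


Yield = usable / total x 100
Yield = 209 / 266 x 100 = 78.6%


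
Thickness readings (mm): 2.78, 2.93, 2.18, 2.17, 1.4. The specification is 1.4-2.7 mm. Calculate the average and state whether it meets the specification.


Average = 2.29 mm
Within specification: Yes


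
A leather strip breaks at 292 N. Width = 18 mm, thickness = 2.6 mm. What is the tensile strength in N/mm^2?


6.24 N/mm^2

Cross-sectional area = 18 x 2.6 = 46.8 mm^2
Tensile strength = 292 / 46.8 = 6.24 N/mm^2


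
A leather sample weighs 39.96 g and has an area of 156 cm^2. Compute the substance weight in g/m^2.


Substance weight = mass / area x 10000
SW = 39.96 / 156 x 10000
SW = 2561.5 g/m^2


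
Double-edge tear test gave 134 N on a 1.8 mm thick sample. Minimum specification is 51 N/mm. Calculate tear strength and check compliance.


Tear strength = 134 / 1.8 = 74.4 N/mm
Required minimum = 51 N/mm
Compliant: Yes


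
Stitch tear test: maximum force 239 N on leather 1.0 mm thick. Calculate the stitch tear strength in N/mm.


239.0 N/mm

Stitch tear strength = force / thickness
STS = 239 / 1.0 = 239.0 N/mm


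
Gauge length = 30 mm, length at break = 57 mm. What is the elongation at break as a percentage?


90.0%


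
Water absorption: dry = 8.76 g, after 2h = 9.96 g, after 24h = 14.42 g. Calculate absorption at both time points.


WA (2h) = (9.96 - 8.76) / 8.76 x 100 = 13.7%
WA (24h) = (14.42 - 8.76) / 8.76 x 100 = 64.6%


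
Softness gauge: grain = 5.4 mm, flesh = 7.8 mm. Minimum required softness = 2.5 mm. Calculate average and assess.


Average softness = 6.60 mm
Meets requirement: Yes


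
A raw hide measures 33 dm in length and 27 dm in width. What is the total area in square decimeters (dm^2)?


891 dm^2

Area = length x width
Area = 33 x 27 = 891 dm^2


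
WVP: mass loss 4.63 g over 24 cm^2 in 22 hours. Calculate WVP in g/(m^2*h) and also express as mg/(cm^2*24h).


WVP = 87.69 g/(m^2*h)
Daily rate = 210.45 mg/(cm^2*24h)

WVP = 4.63 / (24 x 22) x 10000 = 87.69 g/(m^2*h)
Mass loss in mg = 4.63 x 1000 = 4630 mg
Per cm^2 per 24h in mg: 4630 x 24 / (24 x 22) = 111120 / 528 = 210.45 mg/(cm^2*24h)


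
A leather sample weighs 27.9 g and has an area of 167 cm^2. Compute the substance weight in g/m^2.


1670.7 g/m^2

Substance weight = mass / area x 10000
SW = 27.9 / 167 x 10000
SW = 1670.7 g/m^2


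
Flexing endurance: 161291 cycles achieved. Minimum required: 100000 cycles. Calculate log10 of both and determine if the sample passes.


Achieved: log10 = 5.21
Required: log10 = 5.00
Passes: Yes


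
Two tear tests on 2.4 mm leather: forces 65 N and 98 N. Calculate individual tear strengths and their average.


Tear 1 = 65 / 2.4 = 27.1 N/mm
Tear 2 = 98 / 2.4 = 40.8 N/mm
Average = (27.1 + 40.8) / 2 = 34.0 N/mm


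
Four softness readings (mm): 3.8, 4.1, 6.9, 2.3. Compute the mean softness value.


Sum = 3.8 + 4.1 + 6.9 + 2.3
Mean = 17.1 / 4 = 4.28 mm


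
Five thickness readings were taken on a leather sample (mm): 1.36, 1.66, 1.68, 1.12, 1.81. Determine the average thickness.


Sum = 1.36 + 1.66 + 1.68 + 1.12 + 1.81 = 7.63
Average = 7.63 / 5 = 1.53 mm


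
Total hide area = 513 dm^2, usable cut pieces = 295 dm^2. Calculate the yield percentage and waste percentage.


Yield = 295 / 513 x 100 = 57.5%
Waste = 513 - 295 = 218 dm^2
Waste% = 100 - 57.5 = 42.5%


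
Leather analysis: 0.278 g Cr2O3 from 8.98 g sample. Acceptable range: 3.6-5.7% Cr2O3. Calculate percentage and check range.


Cr2O3% = 0.278 / 8.98 x 100 = 3.10%
Acceptable range: 3.6 to 5.7%
Within range: No


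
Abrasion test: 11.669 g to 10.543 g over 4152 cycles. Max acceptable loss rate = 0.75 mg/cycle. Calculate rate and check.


Rate = 0.271 mg/cycle
Passes: Yes


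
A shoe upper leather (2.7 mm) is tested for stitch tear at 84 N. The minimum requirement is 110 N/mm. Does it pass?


STS = 84 / 2.7 = 31.1 N/mm
Minimum required: 110 N/mm
Passes: No


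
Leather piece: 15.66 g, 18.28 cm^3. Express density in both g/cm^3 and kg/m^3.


Density = 15.66 / 18.28 = 0.857 g/cm^3
Convert: 0.857 x 1000 = 857 kg/m^3


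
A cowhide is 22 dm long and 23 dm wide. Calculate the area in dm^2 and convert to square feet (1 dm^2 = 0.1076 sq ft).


Area = 22 x 23 = 506 dm^2
Conversion: 506 x 0.1076 = 54.45 sq ft


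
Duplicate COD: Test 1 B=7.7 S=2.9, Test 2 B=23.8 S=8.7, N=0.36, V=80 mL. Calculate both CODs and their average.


COD1 = (7.7 - 2.9) x 0.36 x 8000 / 80 = 172.8 mg/L
COD2 = (23.8 - 8.7) x 0.36 x 8000 / 80 = 543.6 mg/L
Average = (172.8 + 543.6) / 2 = 358.2 mg/L


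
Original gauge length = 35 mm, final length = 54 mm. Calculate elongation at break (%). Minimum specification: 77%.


Elongation = 54.3%
Meets spec: No

Extension = 54 - 35 = 19 mm
Elongation = 19 / 35 x 100 = 54.3%
Minimum required: 77%
Meets specification: No


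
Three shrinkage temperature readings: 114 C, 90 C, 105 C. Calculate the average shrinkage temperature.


103.0 C

Average = (114 + 90 + 105) / 3
Average = 309 / 3 = 103.0 C


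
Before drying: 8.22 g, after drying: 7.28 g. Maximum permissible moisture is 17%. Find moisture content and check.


Moisture content = 11.4%
Acceptable: Yes


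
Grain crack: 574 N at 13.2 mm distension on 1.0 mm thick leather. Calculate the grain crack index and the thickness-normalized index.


Crack index = 574 / 13.2 = 43.5 N/mm
Normalized = 43.5 / 1.0 = 43.5 N/mm per mm


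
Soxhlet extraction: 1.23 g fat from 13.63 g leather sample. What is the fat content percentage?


Fat content = 1.23 / 13.63 x 100
Fat = 9.0%


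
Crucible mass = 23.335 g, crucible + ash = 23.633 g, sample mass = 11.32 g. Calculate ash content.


Ash mass = 23.633 - 23.335 = 0.298 g
Ash% = 0.298 / 11.32 x 100 = 2.63%


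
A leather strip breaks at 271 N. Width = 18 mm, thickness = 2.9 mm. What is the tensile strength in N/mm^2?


5.19 N/mm^2


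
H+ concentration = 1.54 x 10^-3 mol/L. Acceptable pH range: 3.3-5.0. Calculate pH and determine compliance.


pH = -log10(1.54 x 10^-3) = 2.81
Range: 3.3 to 5.0
Compliant: No


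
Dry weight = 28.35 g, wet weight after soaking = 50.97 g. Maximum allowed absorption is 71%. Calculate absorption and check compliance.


Absorption = 79.8%
Compliant: No


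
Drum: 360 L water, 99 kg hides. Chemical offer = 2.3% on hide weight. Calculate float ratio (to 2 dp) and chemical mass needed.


Float ratio = 360 / 99 = 3.64
Chemical = 99 x 2.3 / 100 = 2.277 kg


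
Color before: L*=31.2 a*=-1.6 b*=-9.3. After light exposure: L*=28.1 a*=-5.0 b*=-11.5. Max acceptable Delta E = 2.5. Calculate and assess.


Delta E = 5.10
Passes: No

dL = -3.1, da = -3.4, db = -2.2
dE = sqrt((-3.1)^2 + (-3.4)^2 + (-2.2)^2) = 5.10
Max = 2.5
Passes: No


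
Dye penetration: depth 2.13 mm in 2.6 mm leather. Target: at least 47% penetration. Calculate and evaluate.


Penetration = 81.9%
Meets target: Yes

Penetration = 2.13 / 2.6 x 100 = 81.9%
Target: 47%
Meets target: Yes


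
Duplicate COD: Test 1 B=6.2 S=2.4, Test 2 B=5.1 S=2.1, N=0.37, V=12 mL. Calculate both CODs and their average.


COD1 = (6.2 - 2.4) x 0.37 x 8000 / 12 = 937.3 mg/L
COD2 = (5.1 - 2.1) x 0.37 x 8000 / 12 = 740.0 mg/L
Average = (937.3 + 740.0) / 2 = 838.7 mg/L


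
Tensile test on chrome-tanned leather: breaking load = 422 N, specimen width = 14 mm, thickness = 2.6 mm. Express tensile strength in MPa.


Cross-section = 14 x 2.6 = 36.4 mm^2
TS = 422 / 36.4 = 11.59 MPa
(1 N/mm^2 = 1 MPa)


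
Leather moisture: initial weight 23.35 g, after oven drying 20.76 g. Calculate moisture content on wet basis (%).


Moisture = 23.35 - 20.76 = 2.59 g
MC = 2.59 / 23.35 x 100 = 11.1%
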